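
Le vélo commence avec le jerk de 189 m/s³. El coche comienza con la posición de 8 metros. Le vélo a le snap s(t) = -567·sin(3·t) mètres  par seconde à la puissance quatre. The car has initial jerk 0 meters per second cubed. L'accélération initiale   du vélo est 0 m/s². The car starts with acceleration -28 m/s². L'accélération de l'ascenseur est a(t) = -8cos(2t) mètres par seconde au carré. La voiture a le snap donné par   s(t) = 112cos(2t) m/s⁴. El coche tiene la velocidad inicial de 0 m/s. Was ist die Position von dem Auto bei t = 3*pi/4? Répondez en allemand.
Um dies zu lösen, müssen wir 4 Stammfunktionen unserer Gleichung für den Snap s(t) = 112·cos(2·t) finden. Das Integral von dem Snap, mit j(0) = 0, ergibt den Ruck: j(t) = 56·sin(2·t). Durch Integration von dem Ruck und Verwendung der Anfangsbedingung a(0) = -28, erhalten wir a(t) = -28·cos(2·t). Die Stammfunktion von der Beschleunigung, mit v(0) = 0, ergibt die Geschwindigkeit: v(t) = -14·sin(2·t). Mit ∫v(t)dt und Anwendung von x(0) = 8, finden wir x(t) = 7·cos(2·t) + 1. Mit x(t) = 7·cos(2·t) + 1 und Einsetzen von t = 3*pi/4, finden wir x = 1.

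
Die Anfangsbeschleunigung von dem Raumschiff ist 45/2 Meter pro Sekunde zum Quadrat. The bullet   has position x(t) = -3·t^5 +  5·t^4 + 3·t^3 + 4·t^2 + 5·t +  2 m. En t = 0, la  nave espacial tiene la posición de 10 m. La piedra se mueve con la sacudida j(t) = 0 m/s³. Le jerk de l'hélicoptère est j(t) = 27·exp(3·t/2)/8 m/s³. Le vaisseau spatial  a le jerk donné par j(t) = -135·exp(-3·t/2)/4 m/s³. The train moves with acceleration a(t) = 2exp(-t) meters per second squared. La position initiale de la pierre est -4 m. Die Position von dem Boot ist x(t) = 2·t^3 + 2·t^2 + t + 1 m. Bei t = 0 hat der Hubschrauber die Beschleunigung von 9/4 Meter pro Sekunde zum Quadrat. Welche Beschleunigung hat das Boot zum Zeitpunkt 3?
Wir müssen unsere Gleichung für die Position x(t) = 2·t^3 + 2·t^2 + t + 1 2-mal ableiten. Mit d/dt von x(t) finden wir v(t) = 6·t^2 + 4·t + 1. Durch Ableiten von der Geschwindigkeit erhalten wir die Beschleunigung: a(t) = 12·t + 4. Wir haben die Beschleunigung a(t) = 12·t + 4. Durch Einsetzen von t = 3: a(3) = 40.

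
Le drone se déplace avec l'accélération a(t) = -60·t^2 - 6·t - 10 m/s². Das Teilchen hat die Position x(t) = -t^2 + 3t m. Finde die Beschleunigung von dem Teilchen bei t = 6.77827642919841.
Wir müssen unsere Gleichung für die Position x(t) = -t^2 + 3·t 2-mal ableiten. Durch Ableiten von der Position erhalten wir die Geschwindigkeit: v(t) = 3 - 2·t. Mit d/dt von v(t) finden wir a(t) = -2. Aus der Gleichung für die Beschleunigung a(t) = -2, setzen wir t = 6.77827642919841 ein und erhalten a = -2.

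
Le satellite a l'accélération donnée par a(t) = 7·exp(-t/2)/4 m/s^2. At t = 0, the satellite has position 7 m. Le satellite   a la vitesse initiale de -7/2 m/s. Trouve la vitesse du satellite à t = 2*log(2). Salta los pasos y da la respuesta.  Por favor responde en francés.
La vitesse à t = 2*log(2) est v = -7/4.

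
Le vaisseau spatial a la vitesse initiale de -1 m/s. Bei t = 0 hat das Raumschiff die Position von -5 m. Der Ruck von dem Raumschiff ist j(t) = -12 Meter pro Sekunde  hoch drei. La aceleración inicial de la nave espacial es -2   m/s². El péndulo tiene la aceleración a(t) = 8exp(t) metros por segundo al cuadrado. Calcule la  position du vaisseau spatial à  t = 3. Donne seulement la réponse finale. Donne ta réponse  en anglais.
At t = 3, x = -71.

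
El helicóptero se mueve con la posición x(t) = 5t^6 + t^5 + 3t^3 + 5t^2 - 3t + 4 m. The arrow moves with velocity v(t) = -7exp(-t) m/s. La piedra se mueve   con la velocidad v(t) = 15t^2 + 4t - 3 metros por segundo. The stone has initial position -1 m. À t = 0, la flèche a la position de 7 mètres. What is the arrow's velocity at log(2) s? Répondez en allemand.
Mit v(t) = -7·exp(-t) und Einsetzen von t = log(2), finden wir v = -7/2.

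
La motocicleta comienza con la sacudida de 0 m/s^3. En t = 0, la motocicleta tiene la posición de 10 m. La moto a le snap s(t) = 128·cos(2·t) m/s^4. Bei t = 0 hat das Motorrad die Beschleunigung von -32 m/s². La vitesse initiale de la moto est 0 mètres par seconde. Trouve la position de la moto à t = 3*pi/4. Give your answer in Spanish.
Necesitamos integrar nuestra ecuación del snap s(t) = 128·cos(2·t) 4 veces. La antiderivada del snap, con j(0) = 0, da la sacudida: j(t) = 64·sin(2·t). Integrando la sacudida y usando la condición inicial a(0) = -32, obtenemos a(t) = -32·cos(2·t). Integrando la aceleración y usando la condición inicial v(0) = 0, obtenemos v(t) = -16·sin(2·t). Integrando la velocidad y usando la condición inicial x(0) = 10, obtenemos x(t) = 8·cos(2·t) + 2. De la ecuación de la posición x(t) = 8·cos(2·t) + 2, sustituimos t = 3*pi/4 para obtener x = 2.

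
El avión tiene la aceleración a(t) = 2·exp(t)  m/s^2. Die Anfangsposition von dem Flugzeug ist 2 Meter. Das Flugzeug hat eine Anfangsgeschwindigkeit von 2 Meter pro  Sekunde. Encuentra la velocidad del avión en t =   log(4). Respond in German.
Wir müssen das Integral unserer Gleichung für die Beschleunigung a(t) = 2·exp(t) 1-mal finden. Durch Integration von der Beschleunigung und Verwendung der Anfangsbedingung v(0) = 2, erhalten wir v(t) = 2·exp(t). Mit v(t) = 2·exp(t) und Einsetzen von t = log(4), finden wir v = 8.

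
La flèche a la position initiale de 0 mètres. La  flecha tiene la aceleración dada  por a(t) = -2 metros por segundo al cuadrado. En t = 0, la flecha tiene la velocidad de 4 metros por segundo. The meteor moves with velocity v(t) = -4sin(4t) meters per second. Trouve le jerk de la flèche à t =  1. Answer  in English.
Starting from acceleration a(t) = -2, we take 1 derivative. Taking d/dt of a(t), we find j(t) = 0. We have jerk j(t) = 0. Substituting t = 1: j(1) = 0.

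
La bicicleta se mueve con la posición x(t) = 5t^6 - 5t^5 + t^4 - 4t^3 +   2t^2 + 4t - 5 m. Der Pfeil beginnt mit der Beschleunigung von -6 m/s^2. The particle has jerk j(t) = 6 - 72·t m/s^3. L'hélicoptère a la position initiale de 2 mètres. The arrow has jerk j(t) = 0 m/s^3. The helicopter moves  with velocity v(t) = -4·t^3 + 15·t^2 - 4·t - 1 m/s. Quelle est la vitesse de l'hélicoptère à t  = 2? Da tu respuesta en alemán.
Wir haben die Geschwindigkeit v(t) = -4·t^3 + 15·t^2 - 4·t - 1. Durch Einsetzen von t = 2: v(2) = 19.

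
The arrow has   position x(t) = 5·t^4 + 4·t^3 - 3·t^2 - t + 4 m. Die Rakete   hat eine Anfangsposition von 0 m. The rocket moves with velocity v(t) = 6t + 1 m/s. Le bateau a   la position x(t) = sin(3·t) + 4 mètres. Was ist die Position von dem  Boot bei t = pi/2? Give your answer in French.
Nous avons la position x(t) = sin(3·t) + 4. En substituant t = pi/2: x(pi/2) = 3.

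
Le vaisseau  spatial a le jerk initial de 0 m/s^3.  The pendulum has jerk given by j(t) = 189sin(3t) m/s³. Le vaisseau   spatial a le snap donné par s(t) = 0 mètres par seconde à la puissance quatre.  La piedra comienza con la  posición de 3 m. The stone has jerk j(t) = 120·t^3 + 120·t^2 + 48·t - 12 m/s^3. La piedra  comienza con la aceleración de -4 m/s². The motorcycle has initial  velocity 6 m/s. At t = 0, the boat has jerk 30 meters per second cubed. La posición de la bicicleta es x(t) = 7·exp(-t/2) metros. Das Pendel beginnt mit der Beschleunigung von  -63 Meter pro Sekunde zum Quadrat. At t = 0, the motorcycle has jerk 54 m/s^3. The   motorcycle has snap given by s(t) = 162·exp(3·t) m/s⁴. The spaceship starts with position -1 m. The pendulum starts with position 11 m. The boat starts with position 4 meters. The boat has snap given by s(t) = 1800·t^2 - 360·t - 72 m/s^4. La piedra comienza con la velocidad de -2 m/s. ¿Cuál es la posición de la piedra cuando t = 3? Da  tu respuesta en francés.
Nous devons intégrer notre équation du jerk j(t) = 120·t^3 + 120·t^2 + 48·t - 12 3 fois. En prenant ∫j(t)dt et en appliquant a(0) = -4, nous trouvons a(t) = 30·t^4 + 40·t^3 + 24·t^2 - 12·t - 4. En intégrant l'accélération et en utilisant la condition initiale v(0) = -2, nous obtenons v(t) = 6·t^5 + 10·t^4 + 8·t^3 - 6·t^2 - 4·t - 2. La primitive de la vitesse, avec x(0) = 3, donne la position: x(t) = t^6 + 2·t^5 + 2·t^4 - 2·t^3 - 2·t^2 - 2·t + 3. Nous avons la position x(t) = t^6 + 2·t^5 + 2·t^4 - 2·t^3 - 2·t^2 - 2·t + 3. En substituant t = 3: x(3) = 1302.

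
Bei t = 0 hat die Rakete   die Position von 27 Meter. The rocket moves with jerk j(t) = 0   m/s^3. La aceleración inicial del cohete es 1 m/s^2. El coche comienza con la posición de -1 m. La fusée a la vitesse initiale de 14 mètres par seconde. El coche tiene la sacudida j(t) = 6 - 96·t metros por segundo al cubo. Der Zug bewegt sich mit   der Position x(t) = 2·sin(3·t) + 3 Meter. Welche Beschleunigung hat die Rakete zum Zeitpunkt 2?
Wir müssen die Stammfunktion unserer Gleichung für den Ruck j(t) = 0 1-mal finden. Mit ∫j(t)dt und Anwendung von a(0) = 1, finden wir a(t) = 1. Mit a(t) = 1 und Einsetzen von t = 2, finden wir a = 1.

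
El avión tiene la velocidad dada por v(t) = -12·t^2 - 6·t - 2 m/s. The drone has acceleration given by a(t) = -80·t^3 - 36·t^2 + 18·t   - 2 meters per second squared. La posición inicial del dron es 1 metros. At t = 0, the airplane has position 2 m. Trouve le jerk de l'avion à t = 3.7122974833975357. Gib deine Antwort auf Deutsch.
Wir müssen unsere Gleichung für die Geschwindigkeit v(t) = -12·t^2 - 6·t - 2 2-mal ableiten. Die Ableitung von der Geschwindigkeit ergibt die Beschleunigung: a(t) = -24·t - 6. Die Ableitung von der Beschleunigung ergibt den Ruck: j(t) = -24. Mit j(t) = -24 und Einsetzen von t = 3.7122974833975357, finden wir j = -24.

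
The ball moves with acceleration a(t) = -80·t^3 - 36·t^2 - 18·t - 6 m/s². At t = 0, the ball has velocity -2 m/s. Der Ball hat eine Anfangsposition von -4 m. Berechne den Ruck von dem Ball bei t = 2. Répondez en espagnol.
Para resolver esto, necesitamos tomar 1 derivada de nuestra ecuación de la aceleración a(t) = -80·t^3 - 36·t^2 - 18·t - 6. Tomando d/dt de a(t), encontramos j(t) = -240·t^2 - 72·t - 18. Usando j(t) = -240·t^2 - 72·t - 18 y sustituyendo t = 2, encontramos j = -1122.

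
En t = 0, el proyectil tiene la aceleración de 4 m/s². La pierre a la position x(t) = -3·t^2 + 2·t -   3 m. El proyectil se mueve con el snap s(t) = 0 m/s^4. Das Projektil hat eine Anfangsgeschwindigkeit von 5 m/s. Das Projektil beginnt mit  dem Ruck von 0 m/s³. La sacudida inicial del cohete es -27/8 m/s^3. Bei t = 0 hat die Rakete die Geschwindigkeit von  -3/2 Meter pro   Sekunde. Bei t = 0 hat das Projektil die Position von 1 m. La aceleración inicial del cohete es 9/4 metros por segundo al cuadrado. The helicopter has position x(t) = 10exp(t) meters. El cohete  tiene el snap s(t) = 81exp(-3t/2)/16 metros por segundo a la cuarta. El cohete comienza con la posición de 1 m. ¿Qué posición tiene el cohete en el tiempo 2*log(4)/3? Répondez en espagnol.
Debemos encontrar la antiderivada de nuestra ecuación del snap s(t) = 81·exp(-3·t/2)/16 4 veces. La antiderivada del snap es la sacudida. Usando j(0) = -27/8, obtenemos j(t) = -27·exp(-3·t/2)/8. Integrando la sacudida y usando la condición inicial a(0) = 9/4, obtenemos a(t) = 9·exp(-3·t/2)/4. La antiderivada de la aceleración, con v(0) = -3/2, da la velocidad: v(t) = -3·exp(-3·t/2)/2. Integrando la velocidad y usando la condición inicial x(0) = 1, obtenemos x(t) = exp(-3·t/2). Usando x(t) = exp(-3·t/2) y sustituyendo t = 2*log(4)/3, encontramos x = 1/4.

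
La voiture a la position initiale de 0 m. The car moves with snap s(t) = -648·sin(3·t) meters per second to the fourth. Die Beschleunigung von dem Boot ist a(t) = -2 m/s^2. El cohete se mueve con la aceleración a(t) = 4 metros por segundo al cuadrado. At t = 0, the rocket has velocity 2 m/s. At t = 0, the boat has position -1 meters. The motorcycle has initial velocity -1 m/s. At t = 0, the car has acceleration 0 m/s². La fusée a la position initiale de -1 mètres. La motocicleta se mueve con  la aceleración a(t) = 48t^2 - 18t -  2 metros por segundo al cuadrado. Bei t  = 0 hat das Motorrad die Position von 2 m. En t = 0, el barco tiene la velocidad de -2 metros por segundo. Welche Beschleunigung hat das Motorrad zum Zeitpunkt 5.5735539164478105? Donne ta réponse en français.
De l'équation de l'accélération a(t) = 48·t^2 - 18·t - 2, nous substituons t = 5.5735539164478105 pour obtenir a = 1388.77218596237.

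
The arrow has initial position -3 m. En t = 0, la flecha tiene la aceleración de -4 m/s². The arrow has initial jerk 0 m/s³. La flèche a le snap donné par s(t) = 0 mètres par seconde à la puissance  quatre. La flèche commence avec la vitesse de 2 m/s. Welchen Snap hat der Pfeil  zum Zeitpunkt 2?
Mit s(t) = 0 und Einsetzen von t = 2, finden wir s = 0.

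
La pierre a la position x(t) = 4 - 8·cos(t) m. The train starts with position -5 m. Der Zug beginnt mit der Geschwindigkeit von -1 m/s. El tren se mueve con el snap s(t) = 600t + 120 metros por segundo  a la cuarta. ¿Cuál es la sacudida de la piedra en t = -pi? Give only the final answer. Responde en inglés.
The jerk at t = -pi is j = 0.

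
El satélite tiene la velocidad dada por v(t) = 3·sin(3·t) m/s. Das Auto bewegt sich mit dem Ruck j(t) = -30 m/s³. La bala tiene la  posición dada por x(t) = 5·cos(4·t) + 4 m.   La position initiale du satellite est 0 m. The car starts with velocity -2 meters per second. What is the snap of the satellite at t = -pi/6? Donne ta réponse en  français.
En partant de la vitesse v(t) = 3·sin(3·t), nous prenons 3 dérivées. En prenant d/dt de v(t), nous trouvons a(t) = 9·cos(3·t). En prenant d/dt de a(t), nous trouvons j(t) = -27·sin(3·t). En dérivant le jerk, nous obtenons le snap: s(t) = -81·cos(3·t). En utilisant s(t) = -81·cos(3·t) et en substituant t = -pi/6, nous trouvons s = 0.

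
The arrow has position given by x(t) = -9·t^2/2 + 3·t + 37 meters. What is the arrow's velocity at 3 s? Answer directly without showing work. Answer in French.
À t = 3, v = -24.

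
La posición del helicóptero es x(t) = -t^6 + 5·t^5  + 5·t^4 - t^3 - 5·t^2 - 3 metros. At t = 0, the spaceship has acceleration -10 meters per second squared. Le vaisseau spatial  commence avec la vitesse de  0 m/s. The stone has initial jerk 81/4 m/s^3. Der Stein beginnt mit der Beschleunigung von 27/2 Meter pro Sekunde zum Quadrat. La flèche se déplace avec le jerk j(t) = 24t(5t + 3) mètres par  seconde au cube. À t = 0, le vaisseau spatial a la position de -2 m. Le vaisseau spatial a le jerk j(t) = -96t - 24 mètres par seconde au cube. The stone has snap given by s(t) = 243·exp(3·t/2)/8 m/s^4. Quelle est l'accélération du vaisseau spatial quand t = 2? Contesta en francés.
Nous devons intégrer notre équation du jerk j(t) = -96·t - 24 1 fois. En prenant ∫j(t)dt et en appliquant a(0) = -10, nous trouvons a(t) = -48·t^2 - 24·t - 10. De l'équation de l'accélération a(t) = -48·t^2 - 24·t - 10, nous substituons t = 2 pour obtenir a = -250.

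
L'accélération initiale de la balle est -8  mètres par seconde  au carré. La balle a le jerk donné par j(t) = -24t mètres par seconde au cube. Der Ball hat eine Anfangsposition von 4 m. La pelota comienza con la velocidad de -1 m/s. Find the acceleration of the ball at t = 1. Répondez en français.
Nous devons intégrer notre équation du jerk j(t) = -24·t 1 fois. La primitive du jerk est l'accélération. En utilisant a(0) = -8, nous obtenons a(t) = -12·t^2 - 8. De l'équation de l'accélération a(t) = -12·t^2 - 8, nous substituons t = 1 pour obtenir a = -20.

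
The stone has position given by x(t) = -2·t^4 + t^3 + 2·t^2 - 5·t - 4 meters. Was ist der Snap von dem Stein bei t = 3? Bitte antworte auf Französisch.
En partant de la position x(t) = -2·t^4 + t^3 + 2·t^2 - 5·t - 4, nous prenons 4 dérivées. En prenant d/dt de x(t), nous trouvons v(t) = -8·t^3 + 3·t^2 + 4·t - 5. En prenant d/dt de v(t), nous trouvons a(t) = -24·t^2 + 6·t + 4. En prenant d/dt de a(t), nous trouvons j(t) = 6 - 48·t. En dérivant le jerk, nous obtenons le snap: s(t) = -48. De l'équation du snap s(t) = -48, nous substituons t = 3 pour obtenir s = -48.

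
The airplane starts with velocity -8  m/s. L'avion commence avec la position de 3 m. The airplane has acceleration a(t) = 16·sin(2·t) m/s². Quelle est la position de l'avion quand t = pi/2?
Nous devons intégrer notre équation de l'accélération a(t) = 16·sin(2·t) 2 fois. La primitive de l'accélération, avec v(0) = -8, donne la vitesse: v(t) = -8·cos(2·t). En prenant ∫v(t)dt et en appliquant x(0) = 3, nous trouvons x(t) = 3 - 4·sin(2·t). De l'équation de la position x(t) = 3 - 4·sin(2·t), nous substituons t = pi/2 pour obtenir x = 3.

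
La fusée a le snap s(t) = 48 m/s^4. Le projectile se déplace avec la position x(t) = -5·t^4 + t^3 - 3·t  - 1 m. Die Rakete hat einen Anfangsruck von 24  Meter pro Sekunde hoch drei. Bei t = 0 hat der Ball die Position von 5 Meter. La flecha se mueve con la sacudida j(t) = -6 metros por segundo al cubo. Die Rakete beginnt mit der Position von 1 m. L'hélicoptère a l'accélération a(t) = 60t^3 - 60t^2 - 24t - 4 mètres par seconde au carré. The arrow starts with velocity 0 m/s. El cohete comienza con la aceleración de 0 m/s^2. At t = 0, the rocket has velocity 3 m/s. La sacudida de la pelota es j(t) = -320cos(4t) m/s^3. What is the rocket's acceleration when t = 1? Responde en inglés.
To solve this, we need to take 2 antiderivatives of our snap equation s(t) = 48. Taking ∫s(t)dt and applying j(0) = 24, we find j(t) = 48·t + 24. Integrating jerk and using the initial condition a(0) = 0, we get a(t) = 24·t·(t + 1). From the given acceleration equation a(t) = 24·t·(t + 1), we substitute t = 1 to get a = 48.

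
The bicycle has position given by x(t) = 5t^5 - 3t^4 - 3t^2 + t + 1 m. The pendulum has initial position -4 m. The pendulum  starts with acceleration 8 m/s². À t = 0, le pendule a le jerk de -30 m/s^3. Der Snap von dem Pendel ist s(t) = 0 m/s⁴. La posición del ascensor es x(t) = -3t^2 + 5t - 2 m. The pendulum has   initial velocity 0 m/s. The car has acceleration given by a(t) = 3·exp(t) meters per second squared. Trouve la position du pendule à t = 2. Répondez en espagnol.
Partiendo del snap s(t) = 0, tomamos 4 integrales. La integral del snap, con j(0) = -30, da la sacudida: j(t) = -30. La antiderivada de la sacudida es la aceleración. Usando a(0) = 8, obtenemos a(t) = 8 - 30·t. Tomando ∫a(t)dt y aplicando v(0) = 0, encontramos v(t) = t·(8 - 15·t). Tomando ∫v(t)dt y aplicando x(0) = -4, encontramos x(t) = -5·t^3 + 4·t^2 - 4. De la ecuación de la posición x(t) = -5·t^3 + 4·t^2 - 4, sustituimos t = 2 para obtener x = -28.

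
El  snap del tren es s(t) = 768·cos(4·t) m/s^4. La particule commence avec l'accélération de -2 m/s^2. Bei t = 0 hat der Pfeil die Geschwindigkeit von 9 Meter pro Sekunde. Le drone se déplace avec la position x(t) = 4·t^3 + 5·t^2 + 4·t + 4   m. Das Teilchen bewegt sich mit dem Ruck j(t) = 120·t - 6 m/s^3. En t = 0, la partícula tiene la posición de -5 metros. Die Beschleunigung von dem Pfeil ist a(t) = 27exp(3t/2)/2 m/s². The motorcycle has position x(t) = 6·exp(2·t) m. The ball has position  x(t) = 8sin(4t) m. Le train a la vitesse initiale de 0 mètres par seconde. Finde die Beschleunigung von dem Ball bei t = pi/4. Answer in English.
We must differentiate our position equation x(t) = 8·sin(4·t) 2 times. Taking d/dt of x(t), we find v(t) = 32·cos(4·t). Differentiating velocity, we get acceleration: a(t) = -128·sin(4·t). We have acceleration a(t) = -128·sin(4·t). Substituting t = pi/4: a(pi/4) = 0.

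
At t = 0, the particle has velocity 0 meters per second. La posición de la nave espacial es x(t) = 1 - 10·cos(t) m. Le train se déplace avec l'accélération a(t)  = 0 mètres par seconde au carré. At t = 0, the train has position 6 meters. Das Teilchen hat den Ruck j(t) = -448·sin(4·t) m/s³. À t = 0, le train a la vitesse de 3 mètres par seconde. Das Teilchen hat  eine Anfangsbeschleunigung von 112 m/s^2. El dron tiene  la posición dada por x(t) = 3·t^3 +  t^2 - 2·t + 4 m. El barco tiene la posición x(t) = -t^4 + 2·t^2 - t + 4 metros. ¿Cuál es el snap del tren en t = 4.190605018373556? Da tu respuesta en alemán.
Um dies zu lösen, müssen wir 2 Ableitungen unserer Gleichung für die Beschleunigung a(t) = 0 nehmen. Durch Ableiten von der Beschleunigung erhalten wir den Ruck: j(t) = 0. Durch Ableiten von dem Ruck erhalten wir den Snap: s(t) = 0. Aus der Gleichung für den Snap s(t) = 0, setzen wir t = 4.190605018373556 ein und erhalten s = 0.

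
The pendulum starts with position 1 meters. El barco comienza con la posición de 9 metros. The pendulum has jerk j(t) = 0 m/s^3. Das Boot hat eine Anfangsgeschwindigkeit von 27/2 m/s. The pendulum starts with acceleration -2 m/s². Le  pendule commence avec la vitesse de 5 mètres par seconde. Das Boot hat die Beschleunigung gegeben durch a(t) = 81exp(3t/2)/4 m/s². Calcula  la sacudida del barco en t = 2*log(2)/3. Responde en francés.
Pour résoudre ceci, nous devons prendre 1 dérivée de notre équation de l'accélération a(t) = 81·exp(3·t/2)/4. La dérivée de l'accélération donne le jerk: j(t) = 243·exp(3·t/2)/8. De l'équation du jerk j(t) = 243·exp(3·t/2)/8, nous substituons t = 2*log(2)/3 pour obtenir j = 243/4.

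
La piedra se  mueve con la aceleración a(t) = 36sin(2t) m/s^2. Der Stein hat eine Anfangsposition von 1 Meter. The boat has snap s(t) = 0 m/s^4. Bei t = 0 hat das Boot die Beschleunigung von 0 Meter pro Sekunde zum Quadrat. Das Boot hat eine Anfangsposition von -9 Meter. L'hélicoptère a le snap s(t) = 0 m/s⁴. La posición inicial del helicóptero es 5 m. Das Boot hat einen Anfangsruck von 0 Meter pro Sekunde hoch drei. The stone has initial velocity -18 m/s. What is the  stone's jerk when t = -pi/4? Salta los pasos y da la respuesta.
The jerk at t = -pi/4 is j = 0.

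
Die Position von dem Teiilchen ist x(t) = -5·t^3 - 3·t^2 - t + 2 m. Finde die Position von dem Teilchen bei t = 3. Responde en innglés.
Using x(t) = -5·t^3 - 3·t^2 - t + 2 and substituting t = 3, we find x = -163.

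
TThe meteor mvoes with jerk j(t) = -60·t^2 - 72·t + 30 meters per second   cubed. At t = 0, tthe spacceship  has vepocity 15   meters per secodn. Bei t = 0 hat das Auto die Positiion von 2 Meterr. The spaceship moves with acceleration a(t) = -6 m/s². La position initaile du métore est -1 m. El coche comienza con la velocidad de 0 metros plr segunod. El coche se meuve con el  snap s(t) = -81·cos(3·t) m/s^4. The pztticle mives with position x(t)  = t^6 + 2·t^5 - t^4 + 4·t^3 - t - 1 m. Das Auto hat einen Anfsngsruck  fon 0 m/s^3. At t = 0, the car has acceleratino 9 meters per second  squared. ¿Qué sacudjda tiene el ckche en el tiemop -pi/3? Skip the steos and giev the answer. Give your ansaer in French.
La réponse est 0.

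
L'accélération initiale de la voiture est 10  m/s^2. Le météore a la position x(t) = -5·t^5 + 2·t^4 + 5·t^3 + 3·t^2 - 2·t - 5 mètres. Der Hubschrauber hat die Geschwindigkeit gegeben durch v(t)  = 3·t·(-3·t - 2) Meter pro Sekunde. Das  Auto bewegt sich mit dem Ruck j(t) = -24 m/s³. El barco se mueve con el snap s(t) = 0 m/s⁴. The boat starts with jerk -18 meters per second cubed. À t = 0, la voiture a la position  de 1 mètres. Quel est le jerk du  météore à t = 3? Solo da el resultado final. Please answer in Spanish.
En t = 3, j = -2526.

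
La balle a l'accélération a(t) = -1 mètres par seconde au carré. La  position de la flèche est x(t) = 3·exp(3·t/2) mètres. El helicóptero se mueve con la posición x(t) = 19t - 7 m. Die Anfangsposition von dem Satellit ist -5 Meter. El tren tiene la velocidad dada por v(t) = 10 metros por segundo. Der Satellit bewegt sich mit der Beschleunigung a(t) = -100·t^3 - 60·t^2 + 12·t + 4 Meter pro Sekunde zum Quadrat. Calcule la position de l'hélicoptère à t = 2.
En utilisant x(t) = 19·t - 7 et en substituant t = 2, nous trouvons x = 31.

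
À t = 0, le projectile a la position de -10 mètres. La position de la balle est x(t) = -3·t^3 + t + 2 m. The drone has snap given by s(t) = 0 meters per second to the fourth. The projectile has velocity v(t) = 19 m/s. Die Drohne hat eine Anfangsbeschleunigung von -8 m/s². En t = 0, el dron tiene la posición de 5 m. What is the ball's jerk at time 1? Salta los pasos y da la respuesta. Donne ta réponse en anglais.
j(1) = -18.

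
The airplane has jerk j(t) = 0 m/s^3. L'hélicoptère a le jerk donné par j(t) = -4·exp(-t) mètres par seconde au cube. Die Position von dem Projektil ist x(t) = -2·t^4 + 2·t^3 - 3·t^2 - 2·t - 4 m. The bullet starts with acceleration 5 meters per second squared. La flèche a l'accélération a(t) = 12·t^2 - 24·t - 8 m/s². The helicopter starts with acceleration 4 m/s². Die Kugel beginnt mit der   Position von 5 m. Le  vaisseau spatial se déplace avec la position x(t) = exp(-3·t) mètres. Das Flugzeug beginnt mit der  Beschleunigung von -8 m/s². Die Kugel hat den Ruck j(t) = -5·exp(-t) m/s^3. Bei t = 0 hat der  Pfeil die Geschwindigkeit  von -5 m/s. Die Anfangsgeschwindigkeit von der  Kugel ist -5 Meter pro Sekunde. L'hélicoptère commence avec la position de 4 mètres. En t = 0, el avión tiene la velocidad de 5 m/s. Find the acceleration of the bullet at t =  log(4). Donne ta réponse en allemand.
Wir müssen die Stammfunktion unserer Gleichung für den Ruck j(t) = -5·exp(-t) 1-mal finden. Das Integral von dem Ruck ist die Beschleunigung. Mit a(0) = 5 erhalten wir a(t) = 5·exp(-t). Aus der Gleichung für die Beschleunigung a(t) = 5·exp(-t), setzen wir t = log(4) ein und erhalten a = 5/4.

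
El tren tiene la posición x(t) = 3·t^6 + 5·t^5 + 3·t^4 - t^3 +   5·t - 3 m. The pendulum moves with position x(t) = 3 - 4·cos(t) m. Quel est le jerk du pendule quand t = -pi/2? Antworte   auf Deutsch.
Um dies zu lösen, müssen wir 3 Ableitungen unserer Gleichung für die Position x(t) = 3 - 4·cos(t) nehmen. Mit d/dt von x(t) finden wir v(t) = 4·sin(t). Mit d/dt von v(t) finden wir a(t) = 4·cos(t). Mit d/dt von a(t) finden wir j(t) = -4·sin(t). Wir haben den Ruck j(t) = -4·sin(t). Durch Einsetzen von t = -pi/2: j(-pi/2) = 4.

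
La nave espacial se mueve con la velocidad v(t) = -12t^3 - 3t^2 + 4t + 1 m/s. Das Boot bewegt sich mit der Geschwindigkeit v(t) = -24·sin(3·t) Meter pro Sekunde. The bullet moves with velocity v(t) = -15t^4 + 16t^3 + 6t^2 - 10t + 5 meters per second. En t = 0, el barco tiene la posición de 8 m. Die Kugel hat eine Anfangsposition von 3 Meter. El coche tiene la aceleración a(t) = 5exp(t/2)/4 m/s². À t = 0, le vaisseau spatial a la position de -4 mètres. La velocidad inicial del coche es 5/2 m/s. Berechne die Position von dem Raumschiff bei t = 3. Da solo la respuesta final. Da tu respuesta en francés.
La réponse est -253.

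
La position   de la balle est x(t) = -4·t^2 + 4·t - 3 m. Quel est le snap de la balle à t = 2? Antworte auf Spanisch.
Para resolver esto, necesitamos tomar 4 derivadas de nuestra ecuación de la posición x(t) = -4·t^2 + 4·t - 3. Derivando la posición, obtenemos la velocidad: v(t) = 4 - 8·t. Derivando la velocidad, obtenemos la aceleración: a(t) = -8. Tomando d/dt de a(t), encontramos j(t) = 0. Tomando d/dt de j(t), encontramos s(t) = 0. De la ecuación del snap s(t) = 0, sustituimos t = 2 para obtener s = 0.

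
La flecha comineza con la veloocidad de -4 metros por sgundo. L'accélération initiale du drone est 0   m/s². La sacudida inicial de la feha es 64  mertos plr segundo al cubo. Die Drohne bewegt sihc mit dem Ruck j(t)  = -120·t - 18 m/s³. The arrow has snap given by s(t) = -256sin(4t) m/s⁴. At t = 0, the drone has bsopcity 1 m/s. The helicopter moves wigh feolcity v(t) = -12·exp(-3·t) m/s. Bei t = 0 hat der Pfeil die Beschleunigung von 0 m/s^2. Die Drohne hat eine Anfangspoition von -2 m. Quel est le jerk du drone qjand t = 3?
En utilisant j(t) = -120·t - 18 et en substituant t = 3, nous trouvons j = -378.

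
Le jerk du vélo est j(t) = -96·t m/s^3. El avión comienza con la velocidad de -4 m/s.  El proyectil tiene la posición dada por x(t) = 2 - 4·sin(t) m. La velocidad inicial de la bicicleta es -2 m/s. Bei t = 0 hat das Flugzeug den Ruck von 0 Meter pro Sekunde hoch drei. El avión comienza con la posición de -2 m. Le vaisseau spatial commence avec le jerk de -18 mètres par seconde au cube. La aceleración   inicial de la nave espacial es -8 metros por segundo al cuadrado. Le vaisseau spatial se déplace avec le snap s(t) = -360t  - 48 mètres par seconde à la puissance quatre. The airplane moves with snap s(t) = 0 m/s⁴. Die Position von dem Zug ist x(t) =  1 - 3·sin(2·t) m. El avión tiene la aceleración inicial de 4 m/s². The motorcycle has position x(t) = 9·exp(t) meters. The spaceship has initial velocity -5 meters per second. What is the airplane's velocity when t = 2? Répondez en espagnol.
Para resolver esto, necesitamos tomar 3 antiderivadas de nuestra ecuación del snap s(t) = 0. Tomando ∫s(t)dt y aplicando j(0) = 0, encontramos j(t) = 0. La integral de la sacudida, con a(0) = 4, da la aceleración: a(t) = 4. La integral de la aceleración es la velocidad. Usando v(0) = -4, obtenemos v(t) = 4·t - 4. Usando v(t) = 4·t - 4 y sustituyendo t = 2, encontramos v = 4.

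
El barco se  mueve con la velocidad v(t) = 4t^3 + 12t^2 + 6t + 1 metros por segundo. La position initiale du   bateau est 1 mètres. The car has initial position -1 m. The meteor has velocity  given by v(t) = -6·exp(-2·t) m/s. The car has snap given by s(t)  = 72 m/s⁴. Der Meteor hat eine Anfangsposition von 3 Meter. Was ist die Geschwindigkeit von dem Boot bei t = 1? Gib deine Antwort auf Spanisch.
Tenemos la velocidad v(t) = 4·t^3 + 12·t^2 + 6·t + 1. Sustituyendo t = 1: v(1) = 23.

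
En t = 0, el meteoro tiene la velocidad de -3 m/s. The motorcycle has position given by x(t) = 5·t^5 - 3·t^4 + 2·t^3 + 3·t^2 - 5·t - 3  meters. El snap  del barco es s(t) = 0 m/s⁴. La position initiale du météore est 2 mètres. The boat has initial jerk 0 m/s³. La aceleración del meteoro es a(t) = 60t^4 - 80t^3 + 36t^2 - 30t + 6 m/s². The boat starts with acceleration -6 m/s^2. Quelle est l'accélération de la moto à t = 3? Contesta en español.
Debemos derivar nuestra ecuación de la posición x(t) = 5·t^5 - 3·t^4 + 2·t^3 + 3·t^2 - 5·t - 3 2 veces. La derivada de la posición da la velocidad: v(t) = 25·t^4 - 12·t^3 + 6·t^2 + 6·t - 5. Tomando d/dt de v(t), encontramos a(t) = 100·t^3 - 36·t^2 + 12·t + 6. Tenemos la aceleración a(t) = 100·t^3 - 36·t^2 + 12·t + 6. Sustituyendo t = 3: a(3) = 2418.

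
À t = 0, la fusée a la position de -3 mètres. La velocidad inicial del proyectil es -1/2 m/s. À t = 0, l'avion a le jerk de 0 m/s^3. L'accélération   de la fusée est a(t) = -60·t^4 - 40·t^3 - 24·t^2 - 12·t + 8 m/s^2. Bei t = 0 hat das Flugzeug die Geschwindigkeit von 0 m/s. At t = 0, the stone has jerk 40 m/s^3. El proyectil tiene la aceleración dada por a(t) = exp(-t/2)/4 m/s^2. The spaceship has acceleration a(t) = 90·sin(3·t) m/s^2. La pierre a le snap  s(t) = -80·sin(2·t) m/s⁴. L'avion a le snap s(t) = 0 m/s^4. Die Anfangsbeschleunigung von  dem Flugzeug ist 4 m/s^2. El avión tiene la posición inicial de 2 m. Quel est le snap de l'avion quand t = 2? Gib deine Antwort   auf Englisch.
We have snap s(t) = 0. Substituting t = 2: s(2) = 0.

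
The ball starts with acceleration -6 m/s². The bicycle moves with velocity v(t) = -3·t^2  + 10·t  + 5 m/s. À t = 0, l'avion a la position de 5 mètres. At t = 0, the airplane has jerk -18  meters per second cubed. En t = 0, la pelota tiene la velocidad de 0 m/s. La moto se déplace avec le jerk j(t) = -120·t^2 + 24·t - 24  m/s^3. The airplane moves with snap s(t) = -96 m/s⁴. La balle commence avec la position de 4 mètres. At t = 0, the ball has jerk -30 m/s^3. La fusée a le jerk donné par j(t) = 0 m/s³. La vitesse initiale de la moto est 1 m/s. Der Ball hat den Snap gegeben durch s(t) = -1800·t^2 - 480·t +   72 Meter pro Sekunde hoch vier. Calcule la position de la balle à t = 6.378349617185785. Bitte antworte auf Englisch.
We must find the antiderivative of our snap equation s(t) = -1800·t^2 - 480·t + 72 4 times. Integrating snap and using the initial condition j(0) = -30, we get j(t) = -600·t^3 - 240·t^2 + 72·t - 30. Taking ∫j(t)dt and applying a(0) = -6, we find a(t) = -150·t^4 - 80·t^3 + 36·t^2 - 30·t - 6. Taking ∫a(t)dt and applying v(0) = 0, we find v(t) = t·(-30·t^4 - 20·t^3 + 12·t^2 - 15·t - 6). Taking ∫v(t)dt and applying x(0) = 4, we find x(t) = -5·t^6 - 4·t^5 + 3·t^4 - 5·t^3 - 3·t^2 + 4. We have position x(t) = -5·t^6 - 4·t^5 + 3·t^4 - 5·t^3 - 3·t^2 + 4. Substituting t = 6.378349617185785: x(6.378349617185785) = -375360.237621108.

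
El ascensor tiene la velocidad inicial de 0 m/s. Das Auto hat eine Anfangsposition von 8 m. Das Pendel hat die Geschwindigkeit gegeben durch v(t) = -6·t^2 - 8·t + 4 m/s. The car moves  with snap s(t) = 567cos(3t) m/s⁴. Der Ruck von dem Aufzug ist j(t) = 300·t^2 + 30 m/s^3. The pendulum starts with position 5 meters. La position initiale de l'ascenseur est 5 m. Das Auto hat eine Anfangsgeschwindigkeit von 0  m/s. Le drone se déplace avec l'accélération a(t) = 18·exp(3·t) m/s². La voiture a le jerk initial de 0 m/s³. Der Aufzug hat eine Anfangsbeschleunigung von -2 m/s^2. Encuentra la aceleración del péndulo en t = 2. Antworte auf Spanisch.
Partiendo de la velocidad v(t) = -6·t^2 - 8·t + 4, tomamos 1 derivada. Tomando d/dt de v(t), encontramos a(t) = -12·t - 8. De la ecuación de la aceleración a(t) = -12·t - 8, sustituimos t = 2 para obtener a = -32.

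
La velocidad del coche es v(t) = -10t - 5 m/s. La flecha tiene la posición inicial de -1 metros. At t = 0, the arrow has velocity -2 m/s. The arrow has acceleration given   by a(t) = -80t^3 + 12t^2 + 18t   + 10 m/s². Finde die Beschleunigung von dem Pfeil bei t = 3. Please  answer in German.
Aus der Gleichung für die Beschleunigung a(t) = -80·t^3 + 12·t^2 + 18·t + 10, setzen wir t = 3 ein und erhalten a = -1988.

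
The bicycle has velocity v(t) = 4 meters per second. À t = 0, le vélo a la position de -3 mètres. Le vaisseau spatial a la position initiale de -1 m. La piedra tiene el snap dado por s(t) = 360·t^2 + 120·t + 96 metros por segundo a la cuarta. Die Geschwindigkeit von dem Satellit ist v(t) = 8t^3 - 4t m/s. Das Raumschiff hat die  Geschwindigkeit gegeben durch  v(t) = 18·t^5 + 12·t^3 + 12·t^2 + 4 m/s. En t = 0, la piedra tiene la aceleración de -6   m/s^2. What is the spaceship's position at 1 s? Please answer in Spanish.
Necesitamos integrar nuestra ecuación de la velocidad v(t) = 18·t^5 + 12·t^3 + 12·t^2 + 4 1 vez. Integrando la velocidad y usando la condición inicial x(0) = -1, obtenemos x(t) = 3·t^6 + 3·t^4 + 4·t^3 + 4·t - 1. Tenemos la posición x(t) = 3·t^6 + 3·t^4 + 4·t^3 + 4·t - 1. Sustituyendo t = 1: x(1) = 13.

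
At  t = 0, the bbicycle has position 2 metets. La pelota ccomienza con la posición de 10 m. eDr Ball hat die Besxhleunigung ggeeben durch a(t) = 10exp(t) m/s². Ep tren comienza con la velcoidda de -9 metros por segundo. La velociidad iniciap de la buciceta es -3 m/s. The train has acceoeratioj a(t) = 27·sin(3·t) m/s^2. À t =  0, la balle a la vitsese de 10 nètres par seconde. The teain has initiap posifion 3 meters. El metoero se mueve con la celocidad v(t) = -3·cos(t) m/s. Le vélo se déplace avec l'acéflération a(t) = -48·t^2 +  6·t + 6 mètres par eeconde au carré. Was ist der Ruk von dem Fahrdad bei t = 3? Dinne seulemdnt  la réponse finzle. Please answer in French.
Le jerk à t = 3 est j = -282.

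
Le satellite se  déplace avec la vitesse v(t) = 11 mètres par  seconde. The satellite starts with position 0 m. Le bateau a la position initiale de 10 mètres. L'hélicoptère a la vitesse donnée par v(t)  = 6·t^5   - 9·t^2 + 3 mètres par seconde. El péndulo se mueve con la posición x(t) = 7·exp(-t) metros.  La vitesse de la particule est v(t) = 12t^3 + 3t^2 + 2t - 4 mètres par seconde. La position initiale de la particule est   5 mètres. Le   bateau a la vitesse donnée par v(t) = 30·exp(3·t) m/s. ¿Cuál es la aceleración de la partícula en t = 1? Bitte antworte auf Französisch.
Nous devons dériver notre équation de la vitesse v(t) = 12·t^3 + 3·t^2 + 2·t - 4 1 fois. La dérivée de la vitesse donne l'accélération: a(t) = 36·t^2 + 6·t + 2. Nous avons l'accélération a(t) = 36·t^2 + 6·t + 2. En substituant t = 1: a(1) = 44.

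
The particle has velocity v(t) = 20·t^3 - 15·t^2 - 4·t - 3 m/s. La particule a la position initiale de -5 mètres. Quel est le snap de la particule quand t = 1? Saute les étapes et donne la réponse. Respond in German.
Die Antwort ist 120.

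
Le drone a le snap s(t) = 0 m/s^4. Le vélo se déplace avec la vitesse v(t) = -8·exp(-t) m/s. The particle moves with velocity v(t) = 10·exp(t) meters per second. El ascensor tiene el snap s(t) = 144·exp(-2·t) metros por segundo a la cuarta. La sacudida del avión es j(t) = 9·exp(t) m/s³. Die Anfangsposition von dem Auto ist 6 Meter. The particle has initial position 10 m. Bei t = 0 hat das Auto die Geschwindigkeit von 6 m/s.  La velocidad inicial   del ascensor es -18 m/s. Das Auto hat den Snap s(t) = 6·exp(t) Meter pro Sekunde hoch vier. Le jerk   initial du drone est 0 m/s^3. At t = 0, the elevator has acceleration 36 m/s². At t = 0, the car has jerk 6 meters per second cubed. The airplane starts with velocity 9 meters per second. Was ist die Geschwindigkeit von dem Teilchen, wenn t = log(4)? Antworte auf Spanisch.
Tenemos la velocidad v(t) = 10·exp(t). Sustituyendo t = log(4): v(log(4)) = 40.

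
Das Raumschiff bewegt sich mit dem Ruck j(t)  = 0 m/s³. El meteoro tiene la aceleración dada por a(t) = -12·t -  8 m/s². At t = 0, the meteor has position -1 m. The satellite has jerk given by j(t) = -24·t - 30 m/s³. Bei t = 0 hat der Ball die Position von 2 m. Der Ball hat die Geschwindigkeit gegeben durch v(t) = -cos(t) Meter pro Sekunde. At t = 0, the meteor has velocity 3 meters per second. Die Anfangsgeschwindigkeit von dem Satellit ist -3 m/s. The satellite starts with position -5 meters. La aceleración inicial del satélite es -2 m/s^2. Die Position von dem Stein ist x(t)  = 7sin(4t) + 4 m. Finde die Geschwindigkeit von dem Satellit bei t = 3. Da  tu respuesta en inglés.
Starting from jerk j(t) = -24·t - 30, we take 2 antiderivatives. Taking ∫j(t)dt and applying a(0) = -2, we find a(t) = -12·t^2 - 30·t - 2. The antiderivative of acceleration, with v(0) = -3, gives velocity: v(t) = -4·t^3 - 15·t^2 - 2·t - 3. From the given velocity equation v(t) = -4·t^3 - 15·t^2 - 2·t - 3, we substitute t = 3 to get v = -252.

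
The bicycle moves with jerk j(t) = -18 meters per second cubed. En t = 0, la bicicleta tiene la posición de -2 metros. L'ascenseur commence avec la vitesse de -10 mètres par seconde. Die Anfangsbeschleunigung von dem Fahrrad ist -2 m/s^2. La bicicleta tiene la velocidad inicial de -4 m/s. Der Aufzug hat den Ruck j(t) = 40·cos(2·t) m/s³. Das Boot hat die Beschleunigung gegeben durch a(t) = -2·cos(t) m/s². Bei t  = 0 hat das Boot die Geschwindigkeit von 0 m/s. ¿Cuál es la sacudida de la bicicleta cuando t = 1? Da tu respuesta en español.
Tenemos la sacudida j(t) = -18. Sustituyendo t = 1: j(1) = -18.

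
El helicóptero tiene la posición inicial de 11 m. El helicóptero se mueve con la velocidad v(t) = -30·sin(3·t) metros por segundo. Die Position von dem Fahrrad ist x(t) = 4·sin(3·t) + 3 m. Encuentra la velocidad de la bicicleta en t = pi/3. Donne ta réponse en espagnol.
Partiendo de la posición x(t) = 4·sin(3·t) + 3, tomamos 1 derivada. Derivando la posición, obtenemos la velocidad: v(t) = 12·cos(3·t). Tenemos la velocidad v(t) = 12·cos(3·t). Sustituyendo t = pi/3: v(pi/3) = -12.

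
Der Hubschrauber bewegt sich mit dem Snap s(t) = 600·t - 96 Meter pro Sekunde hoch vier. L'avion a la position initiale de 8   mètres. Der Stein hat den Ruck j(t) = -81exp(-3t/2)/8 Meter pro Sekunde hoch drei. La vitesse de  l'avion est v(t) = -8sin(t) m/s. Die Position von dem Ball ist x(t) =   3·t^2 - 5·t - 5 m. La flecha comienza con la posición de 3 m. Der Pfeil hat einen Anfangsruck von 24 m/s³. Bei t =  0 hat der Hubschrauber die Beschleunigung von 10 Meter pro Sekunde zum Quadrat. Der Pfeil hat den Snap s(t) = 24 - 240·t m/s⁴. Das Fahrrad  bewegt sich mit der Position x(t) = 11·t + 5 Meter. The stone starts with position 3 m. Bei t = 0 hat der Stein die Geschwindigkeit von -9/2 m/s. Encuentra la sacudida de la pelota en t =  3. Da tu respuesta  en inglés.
We must differentiate our position equation x(t) = 3·t^2 - 5·t - 5 3 times. Taking d/dt of x(t), we find v(t) = 6·t - 5. The derivative of velocity gives acceleration: a(t) = 6. The derivative of acceleration gives jerk: j(t) = 0. Using j(t) = 0 and substituting t = 3, we find j = 0.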